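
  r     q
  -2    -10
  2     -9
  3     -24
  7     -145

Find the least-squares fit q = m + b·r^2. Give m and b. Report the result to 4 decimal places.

m = 2.7316, b = -3.0140

Compute the Gram sums: Σ1 = 4, Σr^2 = 66, Σr^2·r^2 = 2514.
For Aᵀq: Σq = -188, Σr^2·q = -7397.
Normal equations: [[4, 66]; [66, 2514]]·[m, b]ᵀ = [-188, -7397]ᵀ.
Determinant 4·2514 − 66² = 5700.
m = ((-188)·2514 − 66·(-7397))/5700 = 519/190; b = (4·(-7397) − 66·(-188))/5700 = -859/285.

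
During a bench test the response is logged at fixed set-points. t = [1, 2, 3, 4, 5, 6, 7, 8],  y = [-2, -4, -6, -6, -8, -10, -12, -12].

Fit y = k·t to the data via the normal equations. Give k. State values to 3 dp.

k = -1.627

Entries of MᵀM: Σt·t = 204.
And Σt·y = -332.
k = (-332)/204 = -1.62745.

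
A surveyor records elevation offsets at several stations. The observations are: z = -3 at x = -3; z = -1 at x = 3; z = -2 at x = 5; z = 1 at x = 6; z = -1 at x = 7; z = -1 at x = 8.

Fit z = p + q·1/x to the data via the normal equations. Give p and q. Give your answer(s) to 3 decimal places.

Compute the Gram sums: Σ1 = 6, Σ1/x = 533/840, Σ1/x·1/x = 25561/78400.
Right-hand side: Σz = -7, Σ1/x·z = 139/840.
So AᵀA·[p, q]ᵀ = Aᵀz: [[6, 533/840]; [533/840, 25561/78400]]·[p, q]ᵀ = [-7, 139/840]ᵀ.
Eliminating q: (25561/78400)·(row 1) − (533/840)·(row 2) gives (219241/141120)·p = (25561/78400)·(-7) − (533/840)·(139/840) = -168443/70560, so p = -30626/19931.
Then q = ((139/840) − (533/840)·(-30626/19931))/(25561/78400) = 69720/19931.

p = -1.537, q = 3.498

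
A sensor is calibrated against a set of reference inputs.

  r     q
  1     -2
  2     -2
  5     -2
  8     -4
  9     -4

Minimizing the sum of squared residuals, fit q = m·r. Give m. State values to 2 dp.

m = -0.48

Setting ∂/∂m … = 0 gives: 175·m = -84.
m = (-84)/175 = -0.48.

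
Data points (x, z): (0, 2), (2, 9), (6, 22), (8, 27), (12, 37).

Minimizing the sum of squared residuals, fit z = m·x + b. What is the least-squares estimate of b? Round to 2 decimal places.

b = 3.02

Sums needed: Σx·x = 248, Σx = 28, Σ1 = 5.
Moment sums: Σx·z = 810, Σz = 97.
Normal equations: [[248, 28]; [28, 5]]·[m, b]ᵀ = [810, 97]ᵀ.
Determinant 248·5 − 28² = 456.
m = (810·5 − 28·97)/456 = 667/228; b = (248·97 − 28·810)/456 = 172/57.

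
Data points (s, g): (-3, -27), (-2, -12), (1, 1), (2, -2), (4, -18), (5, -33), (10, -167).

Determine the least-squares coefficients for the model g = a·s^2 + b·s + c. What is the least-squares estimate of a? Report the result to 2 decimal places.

Setting ∂/∂a … = 0 gives: 10995·a + 1163·b + 159·c = -18111;  1163·a + 159·b + 17·c = -1805;  159·a + 17·b + 7·c = -258.
Row-reducing yields a = -1843147/929698, b = 2856741/929698, c = 330978/464849.

a = -1.98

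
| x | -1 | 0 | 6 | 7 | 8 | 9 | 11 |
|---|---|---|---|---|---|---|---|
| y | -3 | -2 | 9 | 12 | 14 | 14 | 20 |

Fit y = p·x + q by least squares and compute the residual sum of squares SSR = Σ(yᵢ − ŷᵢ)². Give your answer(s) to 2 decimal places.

SSR = 3.94

Entries of MᵀM: Σx·x = 352, Σx = 40, Σ1 = 7.
And Σx·y = 599, Σy = 64.
MᵀM·[p, q]ᵀ = Mᵀy becomes [[352, 40]; [40, 7]]·[p, q]ᵀ = [599, 64]ᵀ.
Determinant 352·7 − 40² = 864.
p = (599·7 − 40·64)/864 = 1633/864; q = (352·64 − 40·599)/864 = -179/108.
Residuals: 473/864, -37/108, -295/432, 41/96, 29/54, -1169/864, 749/864; SSR = 3401/864.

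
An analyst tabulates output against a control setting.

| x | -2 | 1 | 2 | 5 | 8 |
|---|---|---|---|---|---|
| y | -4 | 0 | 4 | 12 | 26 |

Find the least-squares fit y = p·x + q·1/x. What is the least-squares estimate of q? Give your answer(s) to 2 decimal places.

q = -3.72

From the data, Σx·x = 98, Σx·1/x = 5, Σ1/x·1/x = 2489/1600.
Moment sums: Σx·y = 284, Σ1/x·y = 193/20.
So AᵀA·[p, q]ᵀ = Aᵀy: [[98, 5]; [5, 2489/1600]]·[p, q]ᵀ = [284, 193/20]ᵀ.
det = 98·(2489/1600) − 5² = 101961/800.
p = (284·(2489/1600) − 5·(193/20))/(101961/800) = 34982/11329; q = (98·(193/20) − 5·284)/(101961/800) = -42160/11329.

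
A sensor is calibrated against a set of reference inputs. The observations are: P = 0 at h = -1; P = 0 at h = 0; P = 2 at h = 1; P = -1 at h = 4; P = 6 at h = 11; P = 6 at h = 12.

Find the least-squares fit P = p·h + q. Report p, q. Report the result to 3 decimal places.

p = 0.480, q = 0.007

Sums needed: Σh·h = 283, Σh = 27, Σ1 = 6.
Right-hand side: Σh·P = 136, ΣP = 13.
So AᵀA·[p, q]ᵀ = AᵀP: [[283, 27]; [27, 6]]·[p, q]ᵀ = [136, 13]ᵀ.
Eliminating q: 6·(row 1) − 27·(row 2) gives 969·p = 6·136 − 27·13 = 465, so p = 155/323.
Then q = (13 − 27·(155/323))/6 = 7/969.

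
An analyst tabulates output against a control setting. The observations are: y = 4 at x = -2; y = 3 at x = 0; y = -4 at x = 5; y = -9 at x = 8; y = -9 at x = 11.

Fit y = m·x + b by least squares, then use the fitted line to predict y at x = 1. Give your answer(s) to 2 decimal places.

ŷ = 0.86

Entries of MᵀM: Σx·x = 214, Σx = 22, Σ1 = 5.
Moment sums: Σx·y = -199, Σy = -15.
Normal equations: [[214, 22]; [22, 5]]·[m, b]ᵀ = [-199, -15]ᵀ.
Δ = 214·5 − 22² = 586.
m = ((-199)·5 − 22·(-15))/586 = -665/586; b = (214·(-15) − 22·(-199))/586 = 584/293.
At x = 1: ŷ = (-665/586)·(1) + (584/293)·(1) = 503/586.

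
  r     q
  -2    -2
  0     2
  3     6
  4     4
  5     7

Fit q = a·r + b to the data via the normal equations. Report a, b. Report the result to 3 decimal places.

AᵀA·[a, b]ᵀ = Aᵀq reads: 54·a + 10·b = 73;  10·a + 5·b = 17.
Δ = 54·5 − 10² = 170.
a = (73·5 − 10·17)/170 = 39/34; b = (54·17 − 10·73)/170 = 94/85.

a = 1.147, b = 1.106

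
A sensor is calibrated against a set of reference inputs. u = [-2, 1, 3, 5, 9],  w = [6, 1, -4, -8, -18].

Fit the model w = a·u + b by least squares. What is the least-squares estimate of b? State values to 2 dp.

AᵀA·[a, b]ᵀ = Aᵀw reads: 120·a + 16·b = -225;  16·a + 5·b = -23.
(Σu·u = 120, Σu = 16, Σ1 = 5, Σu·w = -225, Σw = -23.)
Δ = 120·5 − 16² = 344.
a = ((-225)·5 − 16·(-23))/344 = -757/344; b = (120·(-23) − 16·(-225))/344 = 105/43.

b = 2.44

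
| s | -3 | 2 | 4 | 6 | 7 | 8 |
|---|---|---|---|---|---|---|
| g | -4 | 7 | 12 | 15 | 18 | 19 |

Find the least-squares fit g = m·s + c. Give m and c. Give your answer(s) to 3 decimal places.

m = 2.122, c = 2.679

Setting ∂/∂m … = 0 gives: 178·m + 24·c = 442;  24·m + 6·c = 67.
det = 178·6 − 24² = 492.
m = (442·6 − 24·67)/492 = 87/41; c = (178·67 − 24·442)/492 = 659/246.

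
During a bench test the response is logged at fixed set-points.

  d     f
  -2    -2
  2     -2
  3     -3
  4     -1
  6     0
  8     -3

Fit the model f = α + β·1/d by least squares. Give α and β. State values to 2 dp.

α = -1.83, β = -0.04

From the data, Σ1 = 6, Σ1/d = 7/8, Σ1/d·1/d = 413/576.
And Σf = -11, Σ1/d·f = -13/8.
Normal equations: [[6, 7/8]; [7/8, 413/576]]·[α, β]ᵀ = [-11, -13/8]ᵀ.
Δ = 6·(413/576) − (7/8)² = 679/192.
α = ((-11)·(413/576) − (7/8)·(-13/8))/(679/192) = -532/291; β = (6·(-13/8) − (7/8)·(-11))/(679/192) = -24/679.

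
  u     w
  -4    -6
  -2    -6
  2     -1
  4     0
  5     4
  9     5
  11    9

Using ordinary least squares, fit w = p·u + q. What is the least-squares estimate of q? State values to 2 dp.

q = -2.91

Compute the Gram sums: Σu·u = 267, Σu = 25, Σ1 = 7.
Moment sums: Σu·w = 198, Σw = 5.
MᵀM·[p, q]ᵀ = Mᵀw becomes [[267, 25]; [25, 7]]·[p, q]ᵀ = [198, 5]ᵀ.
Eliminating q: 7·(row 1) − 25·(row 2) gives 1244·p = 7·198 − 25·5 = 1261, so p = 1261/1244.
Then q = (5 − 25·(1261/1244))/7 = -3615/1244.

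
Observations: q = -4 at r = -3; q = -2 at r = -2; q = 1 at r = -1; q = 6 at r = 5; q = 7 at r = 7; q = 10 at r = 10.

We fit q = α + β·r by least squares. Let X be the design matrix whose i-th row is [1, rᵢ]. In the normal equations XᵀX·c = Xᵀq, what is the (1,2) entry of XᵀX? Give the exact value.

16

Row 1 ↔ basis 1, column 2 ↔ basis r, so (XᵀX)_{1,2} = Σᵢ r = (1)·(-3) + (1)·(-2) + (1)·(-1) + (1)·(5) + (1)·(7) + (1)·(10) = 16.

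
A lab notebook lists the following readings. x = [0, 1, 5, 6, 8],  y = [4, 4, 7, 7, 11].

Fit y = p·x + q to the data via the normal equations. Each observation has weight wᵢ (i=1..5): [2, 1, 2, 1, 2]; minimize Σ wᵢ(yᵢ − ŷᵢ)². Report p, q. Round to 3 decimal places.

Entries of MᵀWM: Σwᵢ·x·x = 215, Σwᵢ·x = 33, Σwᵢ·1 = 8.
For MᵀWy: Σwᵢ·x·y = 292, Σwᵢ·y = 55.
MᵀWM·[p, q]ᵀ = MᵀWy becomes [[215, 33]; [33, 8]]·[p, q]ᵀ = [292, 55]ᵀ.
Eliminating q: 8·(row 1) − 33·(row 2) gives 631·p = 8·292 − 33·55 = 521, so p = 521/631.
Then q = (55 − 33·(521/631))/8 = 2189/631.

p = 0.826, q = 3.469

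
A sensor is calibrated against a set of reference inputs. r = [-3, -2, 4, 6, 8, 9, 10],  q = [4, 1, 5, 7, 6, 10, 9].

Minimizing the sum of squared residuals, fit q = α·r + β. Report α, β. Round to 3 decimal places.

α = 0.513, β = 3.654

Compute the Gram sums: Σr·r = 310, Σr = 32, Σ1 = 7.
And Σr·q = 276, Σq = 42.
Normal equations: [[310, 32]; [32, 7]]·[α, β]ᵀ = [276, 42]ᵀ.
det = 310·7 − 32² = 1146.
α = (276·7 − 32·42)/1146 = 98/191; β = (310·42 − 32·276)/1146 = 698/191.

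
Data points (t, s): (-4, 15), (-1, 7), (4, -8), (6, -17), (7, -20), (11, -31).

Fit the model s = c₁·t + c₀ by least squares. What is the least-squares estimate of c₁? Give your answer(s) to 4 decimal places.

c₁ = -3.1492

The normal equations are: 239·c₁ + 23·c₀ = -682;  23·c₁ + 6·c₀ = -54.
(Σt·t = 239, Σt = 23, Σ1 = 6, Σt·s = -682, Σs = -54.)
Determinant 239·6 − 23² = 905.
c₁ = ((-682)·6 − 23·(-54))/905 = -570/181; c₀ = (239·(-54) − 23·(-682))/905 = 556/181.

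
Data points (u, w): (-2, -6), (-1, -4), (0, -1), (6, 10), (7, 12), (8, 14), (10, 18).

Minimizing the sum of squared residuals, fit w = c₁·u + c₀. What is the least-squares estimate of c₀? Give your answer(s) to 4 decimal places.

Sums needed: Σu·u = 254, Σu = 28, Σ1 = 7.
And Σu·w = 452, Σw = 43.
Δ = 254·7 − 28² = 994.
c₁ = (452·7 − 28·43)/994 = 140/71; c₀ = (254·43 − 28·452)/994 = -867/497.

c₀ = -1.7445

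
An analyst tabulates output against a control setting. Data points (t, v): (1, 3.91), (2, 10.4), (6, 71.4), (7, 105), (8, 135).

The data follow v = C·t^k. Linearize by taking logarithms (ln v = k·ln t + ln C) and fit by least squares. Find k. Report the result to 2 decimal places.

k = 1.71

Let Y = ln v. Fitting Y = k·ln t + ln C by least squares:
Over the data: Σln t = 6.5103, Σ(ln t)² = 11.8015, Σln v = 17.5329, Σln t·ln v = 28.5274.
Normal system: [[11.8015, 6.5103]; [6.5103, 5]]·[k, ln C]ᵀ = [28.5274, 17.5329]ᵀ.
Δ = 11.8015·5 − (6.5103)² = 16.6240; k = (28.5274·5 − 6.5103·17.5329)/16.6240 = 1.71399, ln C = (11.8015·17.5329 − 6.5103·28.5274)/16.6240 = 1.27487.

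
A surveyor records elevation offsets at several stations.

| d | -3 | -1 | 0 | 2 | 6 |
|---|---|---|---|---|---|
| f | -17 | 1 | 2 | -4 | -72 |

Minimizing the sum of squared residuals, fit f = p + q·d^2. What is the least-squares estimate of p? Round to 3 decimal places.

p = 2.805

Forming MᵀM = [[5, 50]; [50, 1394]] and Mᵀf = [-90, -2760]ᵀ gives MᵀM·[p, q]ᵀ = Mᵀf.
Δ = 5·1394 − 50² = 4470.
p = ((-90)·1394 − 50·(-2760))/4470 = 418/149; q = (5·(-2760) − 50·(-90))/4470 = -310/149.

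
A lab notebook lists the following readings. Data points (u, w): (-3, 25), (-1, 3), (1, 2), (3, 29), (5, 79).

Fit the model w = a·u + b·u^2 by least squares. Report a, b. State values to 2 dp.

a = 0.61, b = 3.03

Setting ∂/∂a … = 0 gives: 45·a + 125·b = 406;  125·a + 789·b = 2466.
det = 45·789 − 125² = 19880.
a = (406·789 − 125·2466)/19880 = 3021/4970; b = (45·2466 − 125·406)/19880 = 3011/994.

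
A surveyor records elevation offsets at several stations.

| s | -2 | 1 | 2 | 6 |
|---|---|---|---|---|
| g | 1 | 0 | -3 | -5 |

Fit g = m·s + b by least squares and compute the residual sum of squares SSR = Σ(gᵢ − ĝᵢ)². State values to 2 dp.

SSR = 2.50

Entries of AᵀA: Σs·s = 45, Σs = 7, Σ1 = 4.
Moment sums: Σs·g = -38, Σg = -7.
AᵀA·[m, b]ᵀ = Aᵀg becomes [[45, 7]; [7, 4]]·[m, b]ᵀ = [-38, -7]ᵀ.
Determinant 45·4 − 7² = 131.
m = ((-38)·4 − 7·(-7))/131 = -103/131; b = (45·(-7) − 7·(-38))/131 = -49/131.
Residuals: -26/131, 152/131, -138/131, 12/131; SSR = 328/131.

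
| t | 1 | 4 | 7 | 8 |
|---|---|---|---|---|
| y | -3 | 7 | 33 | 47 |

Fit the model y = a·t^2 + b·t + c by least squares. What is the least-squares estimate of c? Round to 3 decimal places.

c = -2.212

With design matrix X, XᵀX = [[6754, 920, 130]; [920, 130, 20]; [130, 20, 4]] and Xᵀy = [4734, 632, 84]ᵀ.
Row-reducing yields a = 32/33, b = -274/165, c = -73/33.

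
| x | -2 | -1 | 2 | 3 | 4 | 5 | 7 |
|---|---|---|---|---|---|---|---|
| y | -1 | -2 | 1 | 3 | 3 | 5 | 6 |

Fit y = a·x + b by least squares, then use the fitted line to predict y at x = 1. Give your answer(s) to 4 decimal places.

Compute the Gram sums: Σx·x = 108, Σx = 18, Σ1 = 7.
Right-hand side: Σx·y = 94, Σy = 15.
Eliminating b: 7·(row 1) − 18·(row 2) gives 432·a = 7·94 − 18·15 = 388, so a = 97/108.
Then b = (15 − 18·(97/108))/7 = -1/6.
At x = 1: ŷ = (97/108)·(1) + (-1/6)·(1) = 79/108.

ŷ = 0.7315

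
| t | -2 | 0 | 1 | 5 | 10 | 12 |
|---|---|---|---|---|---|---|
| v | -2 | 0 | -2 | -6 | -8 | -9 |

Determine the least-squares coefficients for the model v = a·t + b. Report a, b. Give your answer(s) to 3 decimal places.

a = -0.614, b = -1.841

Sums needed: Σt·t = 274, Σt = 26, Σ1 = 6.
And Σt·v = -216, Σv = -27.
AᵀA·[a, b]ᵀ = Aᵀv becomes [[274, 26]; [26, 6]]·[a, b]ᵀ = [-216, -27]ᵀ.
det = 274·6 − 26² = 968.
a = ((-216)·6 − 26·(-27))/968 = -27/44; b = (274·(-27) − 26·(-216))/968 = -81/44.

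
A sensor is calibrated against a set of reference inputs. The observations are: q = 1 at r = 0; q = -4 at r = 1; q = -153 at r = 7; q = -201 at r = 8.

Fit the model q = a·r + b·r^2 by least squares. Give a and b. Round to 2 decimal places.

a = -0.21, b = -3.11

Compute the Gram sums: Σr·r = 114, Σr·r^2 = 856, Σr^2·r^2 = 6498.
And Σr·q = -2683, Σr^2·q = -20365.
Eliminating b: 6498·(row 1) − 856·(row 2) gives 8036·a = 6498·(-2683) − 856·(-20365) = -1694, so a = -121/574.
Then b = ((-20365) − 856·(-121/574))/6498 = -1783/574.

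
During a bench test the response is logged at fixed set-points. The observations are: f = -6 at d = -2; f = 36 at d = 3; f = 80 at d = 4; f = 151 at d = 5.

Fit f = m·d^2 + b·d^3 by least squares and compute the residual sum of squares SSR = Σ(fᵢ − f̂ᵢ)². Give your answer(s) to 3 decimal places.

Normal-equation sums: Σd^2·d^2 = 978, Σd^2·d^3 = 4360, Σd^3·d^3 = 20514.
For Xᵀf: Σd^2·f = 5355, Σd^3·f = 25015.
Normal equations: [[978, 4360]; [4360, 20514]]·[m, b]ᵀ = [5355, 25015]ᵀ.
Eliminating b: 20514·(row 1) − 4360·(row 2) gives 1053092·m = 20514·5355 − 4360·25015 = 787070, so m = 393535/526546.
Then b = (25015 − 4360·(393535/526546))/20514 = 558435/526546.
Residuals: -132968/263273, 168048/263273, 43640/263273, -67152/263273; SSR = 198784/263273.

SSR = 0.755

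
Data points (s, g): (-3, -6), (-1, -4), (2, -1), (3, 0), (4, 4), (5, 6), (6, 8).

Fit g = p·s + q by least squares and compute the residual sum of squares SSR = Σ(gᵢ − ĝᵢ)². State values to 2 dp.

SSR = 10.59

With design matrix A, AᵀA = [[100, 16]; [16, 7]] and Aᵀg = [114, 7]ᵀ.
Eliminating q: 7·(row 1) − 16·(row 2) gives 444·p = 7·114 − 16·7 = 686, so p = 343/222.
Then q = (7 − 16·(343/222))/7 = -281/111.
Residuals: 7/6, 17/222, -173/111, -467/222, 13/37, 179/222, 140/111; SSR = 1175/111.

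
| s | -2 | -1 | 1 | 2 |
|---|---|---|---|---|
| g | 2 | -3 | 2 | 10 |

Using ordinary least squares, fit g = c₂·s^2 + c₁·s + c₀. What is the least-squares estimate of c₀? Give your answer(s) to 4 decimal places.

Forming AᵀA = [[34, 0, 10]; [0, 10, 0]; [10, 0, 4]] and Aᵀg = [47, 21, 11]ᵀ gives AᵀA·[c₂, c₁, c₀]ᵀ = Aᵀg.
Row-reducing yields c₂ = 13/6, c₁ = 21/10, c₀ = -8/3.

c₀ = -2.6667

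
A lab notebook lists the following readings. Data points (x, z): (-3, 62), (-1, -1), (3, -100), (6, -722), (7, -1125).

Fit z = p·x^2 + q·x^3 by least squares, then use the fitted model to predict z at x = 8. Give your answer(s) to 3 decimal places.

The normal equations are: 3860·p + 24582·q = -81460;  24582·p + 165764·q = -546200.
(Σx^2·x^2 = 3860, Σx^2·x^3 = 24582, Σx^3·x^3 = 165764, Σx^2·z = -81460, Σx^3·z = -546200.)
Determinant 3860·165764 − 24582² = 35574316.
p = ((-81460)·165764 − 24582·(-546200))/35574316 = -19111760/8893579; q = (3860·(-546200) − 24582·(-81460))/35574316 = -26470570/8893579.
At x = 8: ẑ = (-19111760/8893579)·(64) + (-26470570/8893579)·(512) = -14776084480/8893579.

ẑ = -1661.433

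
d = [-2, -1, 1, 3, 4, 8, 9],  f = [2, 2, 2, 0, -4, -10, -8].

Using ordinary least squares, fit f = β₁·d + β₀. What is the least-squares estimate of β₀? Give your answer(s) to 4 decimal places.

β₀ = 1.2941

Forming XᵀX = [[176, 22]; [22, 7]] and Xᵀf = [-172, -16]ᵀ gives XᵀX·[β₁, β₀]ᵀ = Xᵀf.
Eliminating β₀: 7·(row 1) − 22·(row 2) gives 748·β₁ = 7·(-172) − 22·(-16) = -852, so β₁ = -213/187.
Then β₀ = ((-16) − 22·(-213/187))/7 = 22/17.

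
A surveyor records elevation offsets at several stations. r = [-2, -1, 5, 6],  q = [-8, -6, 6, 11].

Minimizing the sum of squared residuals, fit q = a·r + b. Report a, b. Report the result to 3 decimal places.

Compute the Gram sums: Σr·r = 66, Σr = 8, Σ1 = 4.
For Mᵀq: Σr·q = 118, Σq = 3.
MᵀM·[a, b]ᵀ = Mᵀq becomes [[66, 8]; [8, 4]]·[a, b]ᵀ = [118, 3]ᵀ.
Δ = 66·4 − 8² = 200.
a = (118·4 − 8·3)/200 = 56/25; b = (66·3 − 8·118)/200 = -373/100.

a = 2.240, b = -3.730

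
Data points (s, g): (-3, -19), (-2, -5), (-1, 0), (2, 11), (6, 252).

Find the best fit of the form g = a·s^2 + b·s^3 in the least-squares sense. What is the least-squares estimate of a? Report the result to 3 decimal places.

The normal system AᵀA·[a, b]ᵀ = Aᵀg is [[1410, 7532]; [7532, 47514]]·[a, b]ᵀ = [8925, 55073]ᵀ.
Δ = 1410·47514 − 7532² = 10263716.
a = (8925·47514 − 7532·55073)/10263716 = 4626307/5131858; b = (1410·55073 − 7532·8925)/10263716 = 5214915/5131858.

a = 0.901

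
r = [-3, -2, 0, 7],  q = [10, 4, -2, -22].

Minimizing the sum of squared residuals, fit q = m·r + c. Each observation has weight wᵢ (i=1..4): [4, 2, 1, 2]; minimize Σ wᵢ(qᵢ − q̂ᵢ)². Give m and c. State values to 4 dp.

m = -3.1334, c = -0.4741

XᵀWX·[m, c]ᵀ = XᵀWq reads: 142·m + (-2)·c = -444;  (-2)·m + 9·c = 2.
Δ = 142·9 − (-2)² = 1274.
m = ((-444)·9 − (-2)·2)/1274 = -1996/637; c = (142·2 − (-2)·(-444))/1274 = -302/637.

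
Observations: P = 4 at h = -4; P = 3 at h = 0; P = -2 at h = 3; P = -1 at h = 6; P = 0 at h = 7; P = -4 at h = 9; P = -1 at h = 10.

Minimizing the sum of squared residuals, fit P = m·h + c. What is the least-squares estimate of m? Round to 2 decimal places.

With design matrix A, AᵀA = [[291, 31]; [31, 7]] and AᵀP = [-74, -1]ᵀ.
Δ = 291·7 − 31² = 1076.
m = ((-74)·7 − 31·(-1))/1076 = -487/1076; c = (291·(-1) − 31·(-74))/1076 = 2003/1076.

m = -0.45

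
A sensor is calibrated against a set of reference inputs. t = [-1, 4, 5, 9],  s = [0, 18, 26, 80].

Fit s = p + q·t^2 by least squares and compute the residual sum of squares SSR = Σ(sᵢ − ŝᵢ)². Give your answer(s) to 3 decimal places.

SSR = 5.901

Sums needed: Σ1 = 4, Σt^2 = 123, Σt^2·t^2 = 7443.
And Σs = 124, Σt^2·s = 7418.
det = 4·7443 − 123² = 14643.
p = (124·7443 − 123·7418)/14643 = 3506/4881; q = (4·7418 − 123·124)/14643 = 14420/14643.
Residuals: -24938/14643, 22336/14643, 9700/14643, -2366/4881; SSR = 86408/14643.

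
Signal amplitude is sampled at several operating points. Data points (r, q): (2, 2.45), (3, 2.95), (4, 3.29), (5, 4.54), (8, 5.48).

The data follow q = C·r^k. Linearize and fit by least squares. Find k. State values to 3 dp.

k = 0.610

With ln qᵢ as the transformed response and ln rᵢ as the regressor:
Σln r = 6.8669, Σ(ln r)² = 10.5236, Σln q = 6.3828, Σln r·ln q = 9.4328.
Equations: 10.5236·k + 6.8669·ln C = 9.4328;  6.8669·k + 5·ln C = 6.3828.
Solving (det = 5.4631): k = 0.61024, ln C = 0.43846.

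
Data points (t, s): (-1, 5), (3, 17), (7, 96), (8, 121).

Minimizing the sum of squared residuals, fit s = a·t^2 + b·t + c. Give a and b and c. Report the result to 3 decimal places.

Entries of XᵀX: Σt^2·t^2 = 6579, Σt^2·t = 881, Σt^2 = 123, Σt·t = 123, Σt = 17, Σ1 = 4.
Moment sums: Σt^2·s = 12606, Σt·s = 1686, Σs = 239.
So XᵀX·[a, b, c]ᵀ = Xᵀs: [[6579, 881, 123]; [881, 123, 17]; [123, 17, 4]]·[a, b, c]ᵀ = [12606, 1686, 239]ᵀ.
Solving the 3×3 system (Gaussian elimination) gives a = 26663/13592, b = -8709/13592, c = 3656/1699.

a = 1.962, b = -0.641, c = 2.152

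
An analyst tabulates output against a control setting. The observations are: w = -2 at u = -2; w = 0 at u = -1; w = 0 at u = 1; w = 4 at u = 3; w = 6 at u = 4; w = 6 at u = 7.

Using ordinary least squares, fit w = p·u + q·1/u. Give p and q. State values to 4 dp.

With design matrix M, MᵀM = [[80, 6]; [6, 17245/7056]] and Mᵀw = [82, 197/42]ᵀ.
Δ = 80·(17245/7056) − 6² = 70349/441.
p = (82·(17245/7056) − 6·(197/42))/(70349/441) = 607757/562792; q = (80·(197/42) − 6·82)/(70349/441) = -51492/70349.

p = 1.0799, q = -0.7320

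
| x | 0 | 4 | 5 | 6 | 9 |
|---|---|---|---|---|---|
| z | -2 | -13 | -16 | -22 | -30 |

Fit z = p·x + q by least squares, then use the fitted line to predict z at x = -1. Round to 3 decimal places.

ẑ = 1.776

The normal system AᵀA·[p, q]ᵀ = Aᵀz is [[158, 24]; [24, 5]]·[p, q]ᵀ = [-534, -83]ᵀ.
Eliminating q: 5·(row 1) − 24·(row 2) gives 214·p = 5·(-534) − 24·(-83) = -678, so p = -339/107.
Then q = ((-83) − 24·(-339/107))/5 = -149/107.
At x = -1: ẑ = (-339/107)·(-1) + (-149/107)·(1) = 190/107.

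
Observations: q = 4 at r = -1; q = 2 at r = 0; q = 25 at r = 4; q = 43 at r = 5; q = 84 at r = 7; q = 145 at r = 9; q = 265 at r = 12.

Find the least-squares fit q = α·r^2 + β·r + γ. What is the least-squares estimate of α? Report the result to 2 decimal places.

AᵀA·[α, β, γ]ᵀ = Aᵀq reads: 30580·α + 2988·β + 316·γ = 55500;  2988·α + 316·β + 36·γ = 5384;  316·α + 36·β + 7·γ = 568.
(Σr^2·r^2 = 30580, Σr^2·r = 2988, Σr^2 = 316, Σr·r = 316, Σr = 36, Σ1 = 7, Σr^2·q = 55500, Σr·q = 5384, Σq = 568.)
Row-reducing yields α = 240941/121422, β = -74695/40474, γ = 64100/60711.

α = 1.98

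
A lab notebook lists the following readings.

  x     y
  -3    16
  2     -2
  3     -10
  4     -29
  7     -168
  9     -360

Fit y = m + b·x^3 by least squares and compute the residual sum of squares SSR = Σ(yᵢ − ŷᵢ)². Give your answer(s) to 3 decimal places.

SSR = 1.095

With design matrix A, AᵀA = [[6, 1144]; [1144, 654708]] and Aᵀy = [-553, -322638]ᵀ.
Δ = 6·654708 − 1144² = 2619512.
m = ((-553)·654708 − 1144·(-322638))/2619512 = 1761087/654878; b = (6·(-322638) − 1144·(-553))/2619512 = -325799/654878.
Residuals: -39806/327439, -464451/654878, 243353/327439, 98587/654878, -15767/327439, -4848/327439; SSR = 717299/654878.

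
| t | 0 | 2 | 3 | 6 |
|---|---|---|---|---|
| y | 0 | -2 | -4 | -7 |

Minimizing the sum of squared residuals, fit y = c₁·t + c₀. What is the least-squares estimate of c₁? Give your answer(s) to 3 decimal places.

With design matrix A, AᵀA = [[49, 11]; [11, 4]] and Aᵀy = [-58, -13]ᵀ.
Determinant 49·4 − 11² = 75.
c₁ = ((-58)·4 − 11·(-13))/75 = -89/75; c₀ = (49·(-13) − 11·(-58))/75 = 1/75.

c₁ = -1.187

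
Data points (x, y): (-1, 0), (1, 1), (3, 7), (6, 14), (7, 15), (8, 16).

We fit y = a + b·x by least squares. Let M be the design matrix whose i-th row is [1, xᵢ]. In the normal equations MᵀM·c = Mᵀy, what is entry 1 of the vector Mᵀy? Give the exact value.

Entry 1 ↔ basis 1, so (Mᵀy)_{1} = Σᵢ yᵢ = (1)·(0) + (1)·(1) + (1)·(7) + (1)·(14) + (1)·(15) + (1)·(16) = 53.

53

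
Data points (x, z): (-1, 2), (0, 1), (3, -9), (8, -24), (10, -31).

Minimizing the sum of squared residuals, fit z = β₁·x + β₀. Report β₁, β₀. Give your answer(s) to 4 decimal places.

β₁ = -3.0532, β₀ = 0.0128

Forming MᵀM = [[174, 20]; [20, 5]] and Mᵀz = [-531, -61]ᵀ gives MᵀM·[β₁, β₀]ᵀ = Mᵀz.
Eliminating β₀: 5·(row 1) − 20·(row 2) gives 470·β₁ = 5·(-531) − 20·(-61) = -1435, so β₁ = -287/94.
Then β₀ = ((-61) − 20·(-287/94))/5 = 3/235.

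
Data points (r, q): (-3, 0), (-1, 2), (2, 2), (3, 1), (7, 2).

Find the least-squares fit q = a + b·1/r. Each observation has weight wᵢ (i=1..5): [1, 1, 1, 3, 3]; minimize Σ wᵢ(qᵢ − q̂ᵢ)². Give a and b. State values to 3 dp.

a = 1.445, b = -0.002

The normal equations are: 9·a + (25/42)·b = 13;  (25/42)·a + (3097/1764)·b = 6/7.
Determinant 9·(3097/1764) − (25/42)² = 6812/441.
a = (13·(3097/1764) − (25/42)·(6/7))/(6812/441) = 39361/27248; b = (9·(6/7) − (25/42)·13)/(6812/441) = -21/13624.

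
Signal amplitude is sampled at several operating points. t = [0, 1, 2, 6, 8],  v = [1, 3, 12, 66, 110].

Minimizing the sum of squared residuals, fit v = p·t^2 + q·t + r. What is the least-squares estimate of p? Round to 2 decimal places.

XᵀX·[p, q, r]ᵀ = Xᵀv reads: 5409·p + 737·q + 105·r = 9467;  737·p + 105·q + 17·r = 1303;  105·p + 17·q + 5·r = 192.
Solving the 3×3 system (Gaussian elimination) gives p = 2955/2134, q = 11213/4268, r = 1657/4268.

p = 1.38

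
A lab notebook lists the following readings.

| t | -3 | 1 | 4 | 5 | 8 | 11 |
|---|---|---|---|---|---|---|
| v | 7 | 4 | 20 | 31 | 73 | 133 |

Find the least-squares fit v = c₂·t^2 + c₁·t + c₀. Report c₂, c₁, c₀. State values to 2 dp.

c₂ = 1.00, c₁ = 0.95, c₀ = 1.09

AᵀA·[c₂, c₁, c₀]ᵀ = Aᵀv reads: 19700·c₂ + 2006·c₁ + 236·c₀ = 21927;  2006·c₂ + 236·c₁ + 26·c₀ = 2265;  236·c₂ + 26·c₁ + 6·c₀ = 268.
(Σt^2·t^2 = 19700, Σt^2·t = 2006, Σt^2 = 236, Σt·t = 236, Σt = 26, Σ1 = 6, Σt^2·v = 21927, Σt·v = 2265, Σv = 268.)
Row-reducing yields c₂ = 15948/15893, c₁ = 150679/158930, c₀ = 173051/158930.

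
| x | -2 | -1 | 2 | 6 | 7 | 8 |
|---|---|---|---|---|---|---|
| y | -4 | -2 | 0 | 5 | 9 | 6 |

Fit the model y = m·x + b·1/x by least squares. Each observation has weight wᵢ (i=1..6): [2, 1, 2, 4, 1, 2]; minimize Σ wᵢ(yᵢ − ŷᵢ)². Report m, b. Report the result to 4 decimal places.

Setting ∂/∂m … = 0 gives: 338·m + 12·b = 297;  12·m + (30521/14112)·b = 509/42.
det = 338·(30521/14112) − 12² = 4141985/7056.
m = (297·(30521/14112) − 12·(509/42))/(4141985/7056) = 7012449/8283970; b = (338·(509/42) − 12·297)/(4141985/7056) = 3755472/4141985.

m = 0.8465, b = 0.9067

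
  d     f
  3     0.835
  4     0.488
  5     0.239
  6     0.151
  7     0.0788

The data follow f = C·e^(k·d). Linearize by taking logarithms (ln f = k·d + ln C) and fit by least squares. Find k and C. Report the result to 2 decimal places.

Linearized form: ln f = k·d + ln C. From the 5 transformed points,
Over the data: Σd = 25.0000, Σ(d)² = 135.0000, Σln f = -6.7604, Σd·ln f = -39.6959.
Normal system: [[135.0000, 25.0000]; [25.0000, 5]]·[k, ln C]ᵀ = [-39.6959, -6.7604]ᵀ.
Slope k = (n·Σd·ln f − Σd·Σln f)/(n·Σ(d)² − (Σd)²) = (5·-39.6959 − 25.0000·-6.7604)/50.0000 = -0.58941; ln C = (Σln f − k·Σd)/n = 1.59496, so C = exp(1.59496) = 4.92814.

k = -0.59, C = 4.93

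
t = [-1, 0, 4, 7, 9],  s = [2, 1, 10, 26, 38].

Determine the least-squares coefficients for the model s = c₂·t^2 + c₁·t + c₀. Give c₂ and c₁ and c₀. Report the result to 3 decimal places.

c₂ = 0.382, c₁ = 0.654, c₀ = 1.669

Setting ∂/∂c₂ … = 0 gives: 9219·c₂ + 1135·c₁ + 147·c₀ = 4514;  1135·c₂ + 147·c₁ + 19·c₀ = 562;  147·c₂ + 19·c₁ + 5·c₀ = 77.
(Σt^2·t^2 = 9219, Σt^2·t = 1135, Σt^2 = 147, Σt·t = 147, Σt = 19, Σ1 = 5, Σt^2·s = 4514, Σt·s = 562, Σs = 77.)
Solving the 3×3 system (Gaussian elimination) gives c₂ = 1481/3872, c₁ = 2533/3872, c₀ = 3231/1936.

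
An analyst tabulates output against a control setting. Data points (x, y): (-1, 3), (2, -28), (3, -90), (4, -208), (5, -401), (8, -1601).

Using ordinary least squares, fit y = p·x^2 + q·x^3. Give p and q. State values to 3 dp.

Forming MᵀM = [[5075, 37191]; [37191, 282659]] and Mᵀy = [-116736, -885806]ᵀ gives MᵀM·[p, q]ᵀ = Mᵀy.
Δ = 5075·282659 − 37191² = 51323944.
p = ((-116736)·282659 − 37191·(-885806))/51323944 = -26235039/25661972; q = (5075·(-885806) − 37191·(-116736))/51323944 = -10995491/3665996.

p = -1.022, q = -2.999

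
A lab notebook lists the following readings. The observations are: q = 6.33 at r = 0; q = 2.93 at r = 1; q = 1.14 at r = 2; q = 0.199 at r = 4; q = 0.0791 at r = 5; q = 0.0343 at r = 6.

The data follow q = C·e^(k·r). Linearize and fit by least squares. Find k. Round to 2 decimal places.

k = -0.88

With ln qᵢ as the transformed response and rᵢ as the regressor:
AᵀA = [[82.0000, 18.0000]; [18.0000, 6]], rhs = [-38.0416, -4.4728]ᵀ  (here Σr = 18.0000, Σ(r)² = 82.0000, Σln q = -4.4728, Σr·ln q = -38.0416).
Slope k = (n·Σr·ln q − Σr·Σln q)/(n·Σ(r)² − (Σr)²) = (6·-38.0416 − 18.0000·-4.4728)/168.0000 = -0.87940; ln C = (Σln q − k·Σr)/n = 1.89275.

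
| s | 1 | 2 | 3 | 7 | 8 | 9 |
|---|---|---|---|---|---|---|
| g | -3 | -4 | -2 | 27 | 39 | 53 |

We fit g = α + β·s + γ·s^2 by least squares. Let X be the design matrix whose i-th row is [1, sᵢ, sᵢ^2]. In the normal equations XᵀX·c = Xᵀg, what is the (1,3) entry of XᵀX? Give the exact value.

Row 1 ↔ basis 1, column 3 ↔ basis s^2, so (XᵀX)_{1,3} = Σᵢ s^2 = (1)·(1) + (1)·(4) + (1)·(9) + (1)·(49) + (1)·(64) + (1)·(81) = 208.

208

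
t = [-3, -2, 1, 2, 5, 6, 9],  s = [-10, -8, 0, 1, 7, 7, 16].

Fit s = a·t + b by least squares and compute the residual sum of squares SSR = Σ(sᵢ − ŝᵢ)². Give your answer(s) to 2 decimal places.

Sums needed: Σt·t = 160, Σt = 18, Σ1 = 7.
And Σt·s = 269, Σs = 13.
Eliminating b: 7·(row 1) − 18·(row 2) gives 796·a = 7·269 − 18·13 = 1649, so a = 1649/796.
Then b = (13 − 18·(1649/796))/7 = -1381/398.
Residuals: -251/796, -77/199, 1113/796, 65/199, 89/796, -390/199, 657/796; SSR = 5449/796.

SSR = 6.85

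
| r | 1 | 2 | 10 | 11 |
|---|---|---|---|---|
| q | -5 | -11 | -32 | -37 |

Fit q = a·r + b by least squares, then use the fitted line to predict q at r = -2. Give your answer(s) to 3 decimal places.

q̂ = 2.555

Compute the Gram sums: Σr·r = 226, Σr = 24, Σ1 = 4.
Moment sums: Σr·q = -754, Σq = -85.
Determinant 226·4 − 24² = 328.
a = ((-754)·4 − 24·(-85))/328 = -122/41; b = (226·(-85) − 24·(-754))/328 = -557/164.
At r = -2: q̂ = (-122/41)·(-2) + (-557/164)·(1) = 419/164.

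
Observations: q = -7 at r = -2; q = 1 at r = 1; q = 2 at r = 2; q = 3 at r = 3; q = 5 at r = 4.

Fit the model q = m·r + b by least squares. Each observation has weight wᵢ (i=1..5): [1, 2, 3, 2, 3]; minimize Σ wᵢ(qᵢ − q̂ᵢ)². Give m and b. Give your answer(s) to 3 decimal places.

m = 1.833, b = -2.000

Forming MᵀWM = [[84, 24]; [24, 11]] and MᵀWq = [106, 22]ᵀ gives MᵀWM·[m, b]ᵀ = MᵀWq.
Eliminating b: 11·(row 1) − 24·(row 2) gives 348·m = 11·106 − 24·22 = 638, so m = 11/6.
Then b = (22 − 24·(11/6))/11 = -2.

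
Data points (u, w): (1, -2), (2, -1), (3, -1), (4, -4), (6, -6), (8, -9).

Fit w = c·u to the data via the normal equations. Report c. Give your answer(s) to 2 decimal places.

Normal-equation sums: Σu·u = 130.
Right-hand side: Σu·w = -131.
So AᵀA·[c]ᵀ = Aᵀw: [[130]]·[c]ᵀ = [-131]ᵀ.
c = (-131)/130 = -1.00769.

c = -1.01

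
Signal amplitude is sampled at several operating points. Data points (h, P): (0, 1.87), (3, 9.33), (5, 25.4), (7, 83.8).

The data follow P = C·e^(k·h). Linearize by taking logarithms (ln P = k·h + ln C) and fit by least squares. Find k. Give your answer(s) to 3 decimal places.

k = 0.539

Let Y = ln P. Fitting Y = k·h + ln C by least squares:
Σh = 15.0000, Σ(h)² = 83.0000, Σln P = 10.5224, Σh·ln P = 53.8725.
Equations: 83.0000·k + 15.0000·ln C = 53.8725;  15.0000·k + 4·ln C = 10.5224.
Solving (det = 107.0000): k = 0.53883, ln C = 0.60998.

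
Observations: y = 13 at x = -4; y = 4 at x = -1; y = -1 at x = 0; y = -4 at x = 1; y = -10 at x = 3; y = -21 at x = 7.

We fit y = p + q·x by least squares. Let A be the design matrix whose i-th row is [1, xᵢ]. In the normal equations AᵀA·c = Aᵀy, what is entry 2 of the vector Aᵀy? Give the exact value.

Entry 2 ↔ basis x, so (Aᵀy)_{2} = Σᵢ (x)·yᵢ = (-4)·(13) + (-1)·(4) + (0)·(-1) + (1)·(-4) + (3)·(-10) + (7)·(-21) = -237.

-237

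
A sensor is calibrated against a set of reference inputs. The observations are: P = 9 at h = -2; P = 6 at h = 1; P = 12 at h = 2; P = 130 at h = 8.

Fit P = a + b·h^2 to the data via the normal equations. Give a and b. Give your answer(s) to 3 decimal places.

From the data, Σ1 = 4, Σh^2 = 73, Σh^2·h^2 = 4129.
Moment sums: ΣP = 157, Σh^2·P = 8410.
Normal equations: [[4, 73]; [73, 4129]]·[a, b]ᵀ = [157, 8410]ᵀ.
Eliminating b: 4129·(row 1) − 73·(row 2) gives 11187·a = 4129·157 − 73·8410 = 34323, so a = 11441/3729.
Then b = (8410 − 73·(11441/3729))/4129 = 7393/3729.

a = 3.068, b = 1.983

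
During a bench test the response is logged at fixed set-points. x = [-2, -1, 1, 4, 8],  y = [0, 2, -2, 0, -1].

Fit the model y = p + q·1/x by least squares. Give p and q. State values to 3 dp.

p = -0.245, q = -1.785

Forming AᵀA = [[5, -1/8]; [-1/8, 149/64]] and Aᵀy = [-1, -33/8]ᵀ gives AᵀA·[p, q]ᵀ = Aᵀy.
det = 5·(149/64) − (-1/8)² = 93/8.
p = ((-1)·(149/64) − (-1/8)·(-33/8))/(93/8) = -91/372; q = (5·(-33/8) − (-1/8)·(-1))/(93/8) = -166/93.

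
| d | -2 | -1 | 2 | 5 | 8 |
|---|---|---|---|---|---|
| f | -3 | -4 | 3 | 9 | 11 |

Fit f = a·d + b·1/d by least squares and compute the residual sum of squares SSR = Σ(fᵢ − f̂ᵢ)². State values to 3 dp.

SSR = 4.369

The normal system MᵀM·[a, b]ᵀ = Mᵀf is [[98, 5]; [5, 2489/1600]]·[a, b]ᵀ = [149, 407/40]ᵀ.
Δ = 98·(2489/1600) − 5² = 101961/800.
a = (149·(2489/1600) − 5·(407/40))/(101961/800) = 96487/67974; b = (98·(407/40) − 5·149)/(101961/800) = 67240/33987.
Residuals: 9382/11329, -13643/22658, -9382/11329, 34145/22658, -6832/11329; SSR = 98989/22658.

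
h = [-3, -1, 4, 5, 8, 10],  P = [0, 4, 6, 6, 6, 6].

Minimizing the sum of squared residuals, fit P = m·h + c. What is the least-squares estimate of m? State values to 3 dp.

XᵀX·[m, c]ᵀ = XᵀP reads: 215·m + 23·c = 158;  23·m + 6·c = 28.
Δ = 215·6 − 23² = 761.
m = (158·6 − 23·28)/761 = 304/761; c = (215·28 − 23·158)/761 = 2386/761.

m = 0.399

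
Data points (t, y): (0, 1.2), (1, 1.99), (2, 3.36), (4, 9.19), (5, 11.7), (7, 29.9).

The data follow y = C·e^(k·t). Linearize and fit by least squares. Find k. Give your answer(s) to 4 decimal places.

k = 0.4565

Taking logs, ln y = k·t + ln C, so regress ln y on t.
XᵀX = [[95.0000, 19.0000]; [19.0000, 6]], rhs = [48.0674, 10.1580]ᵀ  (here Σt = 19.0000, Σ(t)² = 95.0000, Σln y = 10.1580, Σt·ln y = 48.0674).
Slope k = (n·Σt·ln y − Σt·Σln y)/(n·Σ(t)² − (Σt)²) = (6·48.0674 − 19.0000·10.1580)/209.0000 = 0.45648; ln C = (Σln y − k·Σt)/n = 0.24749.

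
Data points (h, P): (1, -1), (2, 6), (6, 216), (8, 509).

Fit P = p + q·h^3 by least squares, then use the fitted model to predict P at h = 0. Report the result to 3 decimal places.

The normal system XᵀX·[p, q]ᵀ = XᵀP is [[4, 737]; [737, 308865]]·[p, q]ᵀ = [730, 307311]ᵀ.
Eliminating q: 308865·(row 1) − 737·(row 2) gives 692291·p = 308865·730 − 737·307311 = -1016757, so p = -1016757/692291.
Then q = (307311 − 737·(-1016757/692291))/308865 = 691234/692291.
At h = 0: P̂ = (-1016757/692291)·(1) + (691234/692291)·(0) = -1016757/692291.

P̂ = -1.469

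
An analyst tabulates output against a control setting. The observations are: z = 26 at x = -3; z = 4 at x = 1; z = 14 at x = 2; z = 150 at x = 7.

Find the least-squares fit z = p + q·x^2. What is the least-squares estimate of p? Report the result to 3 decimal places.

Compute the Gram sums: Σ1 = 4, Σx^2 = 63, Σx^2·x^2 = 2499.
Right-hand side: Σz = 194, Σx^2·z = 7644.
MᵀM·[p, q]ᵀ = Mᵀz becomes [[4, 63]; [63, 2499]]·[p, q]ᵀ = [194, 7644]ᵀ.
det = 4·2499 − 63² = 6027.
p = (194·2499 − 63·7644)/6027 = 22/41; q = (4·7644 − 63·194)/6027 = 874/287.

p = 0.537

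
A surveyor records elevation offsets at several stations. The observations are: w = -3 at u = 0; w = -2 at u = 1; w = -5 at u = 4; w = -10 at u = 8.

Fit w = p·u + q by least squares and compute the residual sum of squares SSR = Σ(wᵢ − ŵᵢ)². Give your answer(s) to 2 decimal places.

SSR = 2.67

With design matrix X, XᵀX = [[81, 13]; [13, 4]] and Xᵀw = [-102, -20]ᵀ.
Eliminating q: 4·(row 1) − 13·(row 2) gives 155·p = 4·(-102) − 13·(-20) = -148, so p = -148/155.
Then q = ((-20) − 13·(-148/155))/4 = -294/155.
Residuals: -171/155, 132/155, 111/155, -72/155; SSR = 414/155.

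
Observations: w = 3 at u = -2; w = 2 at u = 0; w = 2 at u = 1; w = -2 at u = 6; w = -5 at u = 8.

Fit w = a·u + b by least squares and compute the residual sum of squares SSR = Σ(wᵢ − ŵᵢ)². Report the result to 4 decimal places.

SSR = 1.9551

Entries of MᵀM: Σu·u = 105, Σu = 13, Σ1 = 5.
Right-hand side: Σu·w = -56, Σw = 0.
Eliminating b: 5·(row 1) − 13·(row 2) gives 356·a = 5·(-56) − 13·0 = -280, so a = -70/89.
Then b = (0 − 13·(-70/89))/5 = 182/89.
Residuals: -55/89, -4/89, 66/89, 60/89, -67/89; SSR = 174/89.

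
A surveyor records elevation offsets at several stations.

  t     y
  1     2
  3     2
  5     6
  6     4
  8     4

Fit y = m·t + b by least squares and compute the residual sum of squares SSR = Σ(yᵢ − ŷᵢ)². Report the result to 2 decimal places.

Setting ∂/∂m … = 0 gives: 135·m + 23·b = 94;  23·m + 5·b = 18.
Eliminating b: 5·(row 1) − 23·(row 2) gives 146·m = 5·94 − 23·18 = 56, so m = 28/73.
Then b = (18 − 23·(28/73))/5 = 134/73.
Residuals: -16/73, -72/73, 164/73, -10/73, -66/73; SSR = 504/73.

SSR = 6.90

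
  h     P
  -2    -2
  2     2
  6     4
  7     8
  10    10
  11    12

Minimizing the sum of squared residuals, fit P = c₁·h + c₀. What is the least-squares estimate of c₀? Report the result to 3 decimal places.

Compute the Gram sums: Σh·h = 314, Σh = 34, Σ1 = 6.
And Σh·P = 320, ΣP = 34.
det = 314·6 − 34² = 728.
c₁ = (320·6 − 34·34)/728 = 191/182; c₀ = (314·34 − 34·320)/728 = -51/182.

c₀ = -0.280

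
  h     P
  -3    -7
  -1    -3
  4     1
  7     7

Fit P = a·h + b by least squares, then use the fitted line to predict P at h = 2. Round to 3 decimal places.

Forming XᵀX = [[75, 7]; [7, 4]] and XᵀP = [77, -2]ᵀ gives XᵀX·[a, b]ᵀ = XᵀP.
Determinant 75·4 − 7² = 251.
a = (77·4 − 7·(-2))/251 = 322/251; b = (75·(-2) − 7·77)/251 = -689/251.
At h = 2: P̂ = (322/251)·(2) + (-689/251)·(1) = -45/251.

P̂ = -0.179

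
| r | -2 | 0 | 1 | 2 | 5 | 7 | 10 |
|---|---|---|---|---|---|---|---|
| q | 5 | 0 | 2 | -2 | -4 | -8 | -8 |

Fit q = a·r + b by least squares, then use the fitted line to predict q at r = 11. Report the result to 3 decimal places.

Sums needed: Σr·r = 183, Σr = 23, Σ1 = 7.
Right-hand side: Σr·q = -168, Σq = -15.
So MᵀM·[a, b]ᵀ = Mᵀq: [[183, 23]; [23, 7]]·[a, b]ᵀ = [-168, -15]ᵀ.
Determinant 183·7 − 23² = 752.
a = ((-168)·7 − 23·(-15))/752 = -831/752; b = (183·(-15) − 23·(-168))/752 = 1119/752.
At r = 11: q̂ = (-831/752)·(11) + (1119/752)·(1) = -4011/376.

q̂ = -10.668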